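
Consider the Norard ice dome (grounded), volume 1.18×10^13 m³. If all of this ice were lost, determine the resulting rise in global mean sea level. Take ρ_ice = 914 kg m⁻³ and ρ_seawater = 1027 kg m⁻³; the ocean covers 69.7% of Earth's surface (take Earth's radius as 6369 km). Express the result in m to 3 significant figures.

Norard: 1.18×10^13 m³ × (914/1027) = 1.050×10^13 m³ of water.
Spread over 3.55×10^14 m² of ocean, Δh = 1.050×10^13 / 3.55×10^14 = 0.0296 m.

≈ 0.0296 m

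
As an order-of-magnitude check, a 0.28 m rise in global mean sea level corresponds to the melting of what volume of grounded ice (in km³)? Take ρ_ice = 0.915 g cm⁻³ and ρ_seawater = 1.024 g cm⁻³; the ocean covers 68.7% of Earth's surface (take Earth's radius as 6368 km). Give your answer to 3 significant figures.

Required water volume = Δh × A = 0.28 m × 3.50×10^14 m² = 9.802×10^13 m³ = 9.802×10^4 km³.
Ice volume = water volume × ρ_w/ρ_ice = 9.802×10^4 × 1024/915 = 1.10×10^5 km³.

≈ 1.10×10^5 km³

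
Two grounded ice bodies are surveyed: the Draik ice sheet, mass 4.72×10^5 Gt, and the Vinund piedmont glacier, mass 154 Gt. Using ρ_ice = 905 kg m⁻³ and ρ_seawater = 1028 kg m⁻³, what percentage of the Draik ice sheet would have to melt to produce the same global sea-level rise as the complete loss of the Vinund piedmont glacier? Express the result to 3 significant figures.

Equal sea-level rise means equal mass of meltwater, i.e. equal mass of ice lost.
Ice mass of Vinund: 1.540×10^14 kg; ice mass of Draik: 4.720×10^17 kg.
Fraction required = 1.540×10^14 / 4.720×10^17 = 3.26×10^-4 → 0.0326 %.

≈ 0.0326 %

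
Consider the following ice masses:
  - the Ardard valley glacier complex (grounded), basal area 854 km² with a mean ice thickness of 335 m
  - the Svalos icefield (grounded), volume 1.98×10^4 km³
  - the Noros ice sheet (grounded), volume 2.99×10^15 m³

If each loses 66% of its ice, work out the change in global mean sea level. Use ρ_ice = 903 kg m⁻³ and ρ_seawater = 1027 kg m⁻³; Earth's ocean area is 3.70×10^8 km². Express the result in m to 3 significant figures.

Ardard: ice volume = 854 km² × 335 m = 286.1 km³; 0.66 × 286.1 × (903/1027) = 166.0 km³ of water.
Svalos: 0.66 × 1.98×10^4 km³ × (903/1027) = 1.149×10^4 km³ of water.
Noros: 0.66 × 2.99×10^15 m³ × (903/1027) = 1.735×10^15 m³ of water.
Total added water ≈ 1.747×10^15 m³ over 3.70×10^14 m² → Δh = 4.72 m.

≈ 4.72 m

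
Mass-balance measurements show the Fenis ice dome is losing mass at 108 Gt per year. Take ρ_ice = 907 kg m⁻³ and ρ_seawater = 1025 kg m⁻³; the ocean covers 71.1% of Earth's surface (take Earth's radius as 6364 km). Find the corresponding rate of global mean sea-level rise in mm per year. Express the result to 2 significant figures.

ρ_w = 1025 kg m⁻³. Annual water volume added = 108 Gt / ρ_w = 1.080×10^14 kg / 1025 kg m⁻³ = 1.054×10^11 m³.
Δh per year = 1.054×10^11 / 3.62×10^14 = 2.91×10^-4 m = 0.29 mm.

≈ 0.29 mm/yr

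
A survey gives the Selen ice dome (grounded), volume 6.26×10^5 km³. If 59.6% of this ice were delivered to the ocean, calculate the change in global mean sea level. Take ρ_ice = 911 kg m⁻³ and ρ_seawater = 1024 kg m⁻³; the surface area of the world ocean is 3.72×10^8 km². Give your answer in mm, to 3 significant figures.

Selen: 0.596 × 6.26×10^5 km³ × (911/1024) = 3.319×10^5 km³ of water.
Spread over 3.72×10^14 m² of ocean, Δh = 3.319×10^14 / 3.72×10^14 = 0.892 m = 892 mm.

≈ 892 mm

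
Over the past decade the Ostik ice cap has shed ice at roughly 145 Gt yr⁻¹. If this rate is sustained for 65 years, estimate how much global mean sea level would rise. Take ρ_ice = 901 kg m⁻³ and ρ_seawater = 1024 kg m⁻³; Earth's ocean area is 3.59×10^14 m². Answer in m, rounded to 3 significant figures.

≈ 0.0256 m

Total mass lost = 145 Gt/yr × 65 yr = 9425 Gt = 9.425×10^15 kg.
ρ_w = 1024 kg m⁻³, so water volume = 9.425×10^15 / 1024 = 9.204×10^12 m³.
Δh = 9.204×10^12 / 3.59×10^14 = 0.0256 m.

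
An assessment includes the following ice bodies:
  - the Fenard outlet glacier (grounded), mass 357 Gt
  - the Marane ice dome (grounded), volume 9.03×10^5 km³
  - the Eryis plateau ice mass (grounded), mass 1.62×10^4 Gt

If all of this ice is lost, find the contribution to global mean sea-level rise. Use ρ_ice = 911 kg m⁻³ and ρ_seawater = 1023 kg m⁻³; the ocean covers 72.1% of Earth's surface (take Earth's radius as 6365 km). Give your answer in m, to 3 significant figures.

≈ 2.23 m

Fenard: 357 Gt = 3.570×10^14 kg; dividing by ρ_w = 1023 kg m⁻³ gives 3.490×10^11 m³ of water.
Marane: 9.03×10^5 km³ × (911/1023) = 8.041×10^5 km³ of water.
Eryis: 1.62×10^4 Gt = 1.620×10^16 kg; dividing by ρ_w = 1023 kg m⁻³ gives 1.584×10^13 m³ of water.
Total added water ≈ 8.203×10^14 m³ over 3.67×10^14 m² → Δh = 2.23 m.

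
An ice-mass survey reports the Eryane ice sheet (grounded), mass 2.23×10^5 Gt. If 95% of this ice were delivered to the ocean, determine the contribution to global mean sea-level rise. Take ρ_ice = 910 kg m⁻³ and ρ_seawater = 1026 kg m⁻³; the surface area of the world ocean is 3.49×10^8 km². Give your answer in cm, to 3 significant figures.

Eryane: 0.95 × 2.23×10^5 Gt = 2.118×10^17 kg; dividing by ρ_w = 1026 kg m⁻³ gives 2.065×10^14 m³ of water.
Spread over 3.49×10^14 m² of ocean, Δh = 2.065×10^14 / 3.49×10^14 = 0.592 m = 59.2 cm.

≈ 59.2 cm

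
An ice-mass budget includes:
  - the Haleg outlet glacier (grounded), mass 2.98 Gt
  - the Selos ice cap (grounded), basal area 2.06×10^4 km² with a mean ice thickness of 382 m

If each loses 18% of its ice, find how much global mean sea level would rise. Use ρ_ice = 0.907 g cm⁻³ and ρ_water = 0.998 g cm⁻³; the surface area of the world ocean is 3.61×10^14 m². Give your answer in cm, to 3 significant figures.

Haleg: 0.18 × 2.98 Gt = 5.364×10^11 kg; dividing by ρ_w = 0.998 g cm⁻³ = 998 kg m⁻³ gives 5.375×10^8 m³ of water.
Selos: ice volume = 2.06×10^4 km² × 382 m = 7869 km³; 0.18 × 7869 × (907/998) = 1287 km³ of water.
Total added water ≈ 1.288×10^12 m³ over 3.61×10^14 m² → Δh = 3.57×10^-3 m = 0.357 cm.

≈ 0.357 cm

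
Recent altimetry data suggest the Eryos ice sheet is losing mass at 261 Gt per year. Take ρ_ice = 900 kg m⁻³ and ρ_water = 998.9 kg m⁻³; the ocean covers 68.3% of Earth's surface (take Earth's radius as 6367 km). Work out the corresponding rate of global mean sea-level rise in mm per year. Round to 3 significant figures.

ρ_w = 998.9 kg m⁻³. Annual water volume added = 261 Gt / ρ_w = 2.610×10^14 kg / 998.9 kg m⁻³ = 2.613×10^11 m³.
Δh per year = 2.613×10^11 / 3.48×10^14 = 7.51×10^-4 m = 0.751 mm.

≈ 0.751 mm/yr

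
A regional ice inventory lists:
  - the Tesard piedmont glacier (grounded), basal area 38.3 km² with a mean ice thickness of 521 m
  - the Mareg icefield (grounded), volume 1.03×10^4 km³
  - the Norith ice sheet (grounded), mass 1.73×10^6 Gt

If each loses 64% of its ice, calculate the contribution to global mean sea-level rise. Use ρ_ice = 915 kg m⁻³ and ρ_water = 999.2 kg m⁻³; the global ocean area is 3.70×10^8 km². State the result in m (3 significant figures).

Tesard: ice volume = 38.3 km² × 521 m = 19.95 km³; 0.64 × 19.95 × (915/999.2) = 11.69 km³ of water.
Mareg: 0.64 × 1.03×10^4 km³ × (915/999.2) = 6037 km³ of water.
Norith: 0.64 × 1.73×10^6 Gt = 1.107×10^18 kg; dividing by ρ_w = 999.2 kg m⁻³ gives 1.108×10^15 m³ of water.
Total added water ≈ 1.114×10^15 m³ over 3.70×10^14 m² → Δh = 3.01 m.

≈ 3.01 m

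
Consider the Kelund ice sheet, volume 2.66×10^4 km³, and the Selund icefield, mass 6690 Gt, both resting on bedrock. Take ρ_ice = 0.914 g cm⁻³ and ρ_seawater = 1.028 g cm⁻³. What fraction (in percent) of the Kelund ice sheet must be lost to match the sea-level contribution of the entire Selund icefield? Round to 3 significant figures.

≈ 27.5 %

Equal sea-level rise means equal mass of meltwater, i.e. equal mass of ice lost.
Ice mass of Selund: 6.690×10^15 kg; ice mass of Kelund: 2.431×10^16 kg.
Fraction required = 6.690×10^15 / 2.431×10^16 = 0.275 → 27.5 %.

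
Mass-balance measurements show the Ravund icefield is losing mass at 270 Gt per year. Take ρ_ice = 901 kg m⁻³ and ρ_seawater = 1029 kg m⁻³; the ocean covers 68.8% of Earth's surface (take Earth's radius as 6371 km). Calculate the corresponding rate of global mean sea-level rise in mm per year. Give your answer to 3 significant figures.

ρ_w = 1029 kg m⁻³. Annual water volume added = 270 Gt / ρ_w = 2.700×10^14 kg / 1029 kg m⁻³ = 2.624×10^11 m³.
Δh per year = 2.624×10^11 / 3.51×10^14 = 7.48×10^-4 m = 0.748 mm.

≈ 0.748 mm/yr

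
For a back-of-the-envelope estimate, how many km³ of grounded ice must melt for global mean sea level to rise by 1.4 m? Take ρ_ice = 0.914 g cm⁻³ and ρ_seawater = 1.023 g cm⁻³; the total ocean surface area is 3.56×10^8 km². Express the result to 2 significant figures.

Required water volume = Δh × A = 1.4 m × 3.56×10^14 m² = 4.984×10^14 m³ = 4.984×10^5 km³.
Ice volume = water volume × ρ_w/ρ_ice = 4.984×10^5 × 1023/914 = 5.6×10^5 km³.

≈ 5.6×10^5 km³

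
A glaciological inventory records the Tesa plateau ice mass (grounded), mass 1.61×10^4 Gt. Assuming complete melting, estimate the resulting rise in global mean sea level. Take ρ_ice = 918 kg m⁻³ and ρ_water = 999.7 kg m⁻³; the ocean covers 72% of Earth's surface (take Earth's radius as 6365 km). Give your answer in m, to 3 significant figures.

≈ 0.0439 m

Tesa: 1.61×10^4 Gt = 1.610×10^16 kg; dividing by ρ_w = 999.7 kg m⁻³ gives 1.610×10^13 m³ of water.
Spread over 3.67×10^14 m² of ocean, Δh = 1.610×10^13 / 3.67×10^14 = 0.0439 m.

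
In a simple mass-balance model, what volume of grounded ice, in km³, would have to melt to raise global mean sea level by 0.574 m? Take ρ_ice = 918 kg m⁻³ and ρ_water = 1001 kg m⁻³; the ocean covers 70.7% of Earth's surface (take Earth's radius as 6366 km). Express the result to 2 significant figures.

Required water volume = Δh × A = 0.574 m × 3.60×10^14 m² = 2.067×10^14 m³ = 2.067×10^5 km³.
Ice volume = water volume × ρ_w/ρ_ice = 2.067×10^5 × 1001/918 = 2.3×10^5 km³.

≈ 2.3×10^5 km³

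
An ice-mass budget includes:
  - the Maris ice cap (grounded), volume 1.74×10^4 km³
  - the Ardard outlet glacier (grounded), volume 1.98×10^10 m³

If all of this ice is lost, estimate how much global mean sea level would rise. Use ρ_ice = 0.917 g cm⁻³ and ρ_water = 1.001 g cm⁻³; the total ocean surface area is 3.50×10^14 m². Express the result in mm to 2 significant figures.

Maris: 1.74×10^4 km³ × (917/1001) = 1.594×10^4 km³ of water.
Ardard: 1.98×10^10 m³ × (917/1001) = 1.814×10^10 m³ of water.
Total added water ≈ 1.596×10^13 m³ over 3.50×10^14 m² → Δh = 0.0456 m = 46 mm.

≈ 46 mm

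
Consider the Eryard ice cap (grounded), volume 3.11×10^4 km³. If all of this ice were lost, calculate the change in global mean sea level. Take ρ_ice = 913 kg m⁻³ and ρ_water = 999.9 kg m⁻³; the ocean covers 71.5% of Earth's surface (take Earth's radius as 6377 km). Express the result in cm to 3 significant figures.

Eryard: 3.11×10^4 km³ × (913/999.9) = 2.840×10^4 km³ of water.
Spread over 3.65×10^14 m² of ocean, Δh = 2.840×10^13 / 3.65×10^14 = 0.0777 m = 7.77 cm.

≈ 7.77 cm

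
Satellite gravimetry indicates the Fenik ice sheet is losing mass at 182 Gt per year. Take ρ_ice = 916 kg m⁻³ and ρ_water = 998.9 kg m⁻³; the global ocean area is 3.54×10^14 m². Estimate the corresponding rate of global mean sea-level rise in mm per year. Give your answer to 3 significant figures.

ρ_w = 998.9 kg m⁻³. Annual water volume added = 182 Gt / ρ_w = 1.820×10^14 kg / 998.9 kg m⁻³ = 1.822×10^11 m³.
Δh per year = 1.822×10^11 / 3.54×10^14 = 5.15×10^-4 m = 0.515 mm.

≈ 0.515 mm/yr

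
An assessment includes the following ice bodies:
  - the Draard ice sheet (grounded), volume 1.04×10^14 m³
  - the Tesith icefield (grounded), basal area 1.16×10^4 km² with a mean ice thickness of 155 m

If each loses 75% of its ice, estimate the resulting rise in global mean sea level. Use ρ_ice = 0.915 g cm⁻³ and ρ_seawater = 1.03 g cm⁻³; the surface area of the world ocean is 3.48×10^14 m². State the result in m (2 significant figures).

Draard: 0.75 × 1.04×10^14 m³ × (915/1030) = 6.929×10^13 m³ of water.
Tesith: ice volume = 1.16×10^4 km² × 155 m = 1798 km³; 0.75 × 1798 × (915/1030) = 1198 km³ of water.
Total added water ≈ 7.049×10^13 m³ over 3.48×10^14 m² → Δh = 0.203 m.

≈ 0.20 m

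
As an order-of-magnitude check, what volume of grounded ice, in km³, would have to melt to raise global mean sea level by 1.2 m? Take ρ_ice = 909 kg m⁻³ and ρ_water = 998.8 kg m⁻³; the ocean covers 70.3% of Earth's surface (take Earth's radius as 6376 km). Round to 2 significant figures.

≈ 4.7×10^5 km³

Required water volume = Δh × A = 1.2 m × 3.59×10^14 m² = 4.310×10^14 m³ = 4.310×10^5 km³.
Ice volume = water volume × ρ_w/ρ_ice = 4.310×10^5 × 998.8/909 = 4.7×10^5 km³.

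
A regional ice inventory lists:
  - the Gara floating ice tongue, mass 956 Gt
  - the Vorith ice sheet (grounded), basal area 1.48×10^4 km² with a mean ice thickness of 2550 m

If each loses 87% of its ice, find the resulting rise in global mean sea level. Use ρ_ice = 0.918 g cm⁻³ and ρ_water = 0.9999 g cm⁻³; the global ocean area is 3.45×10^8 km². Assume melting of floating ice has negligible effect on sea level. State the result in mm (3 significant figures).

≈ 87.4 mm

The Gara floating ice tongue is floating and already displaces its own weight of water, so its melt adds essentially nothing to sea level.
Vorith: ice volume = 1.48×10^4 km² × 2550 m = 3.774×10^4 km³; 0.87 × 3.774×10^4 × (918/999.9) = 3.014×10^4 km³ of water.
Total added water ≈ 3.014×10^13 m³ over 3.45×10^14 m² → Δh = 0.0874 m = 87.4 mm.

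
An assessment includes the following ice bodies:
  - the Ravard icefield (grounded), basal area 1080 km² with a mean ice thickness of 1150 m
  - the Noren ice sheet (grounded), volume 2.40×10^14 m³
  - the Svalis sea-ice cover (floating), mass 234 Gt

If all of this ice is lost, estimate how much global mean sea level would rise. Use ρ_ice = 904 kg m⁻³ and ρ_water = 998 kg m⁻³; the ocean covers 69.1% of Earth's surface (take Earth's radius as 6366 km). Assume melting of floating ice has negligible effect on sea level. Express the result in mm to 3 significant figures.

Ravard: ice volume = 1080 km² × 1150 m = 1242 km³; 1242 × (904/998) = 1125 km³ of water.
Noren: 2.40×10^14 m³ × (904/998) = 2.174×10^14 m³ of water.
The Svalis sea-ice cover is floating and already displaces its own weight of water, so its melt adds essentially nothing to sea level.
Total added water ≈ 2.185×10^14 m³ over 3.52×10^14 m² → Δh = 0.621 m = 621 mm.

≈ 621 mm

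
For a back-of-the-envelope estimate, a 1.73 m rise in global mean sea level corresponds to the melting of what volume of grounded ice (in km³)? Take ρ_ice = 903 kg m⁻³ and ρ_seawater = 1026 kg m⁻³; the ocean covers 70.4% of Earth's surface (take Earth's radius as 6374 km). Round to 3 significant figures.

≈ 7.07×10^5 km³

Required water volume = Δh × A = 1.73 m × 3.59×10^14 m² = 6.218×10^14 m³ = 6.218×10^5 km³.
Ice volume = water volume × ρ_w/ρ_ice = 6.218×10^5 × 1026/903 = 7.07×10^5 km³.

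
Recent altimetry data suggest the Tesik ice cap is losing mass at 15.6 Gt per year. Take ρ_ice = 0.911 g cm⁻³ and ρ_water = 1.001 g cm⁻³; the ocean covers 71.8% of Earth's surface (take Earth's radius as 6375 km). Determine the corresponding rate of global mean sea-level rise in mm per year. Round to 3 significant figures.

ρ_w = 1.001 g cm⁻³ = 1001 kg m⁻³. Annual water volume added = 15.6 Gt / ρ_w = 1.560×10^13 kg / 1001 kg m⁻³ = 1.558×10^10 m³.
Δh per year = 1.558×10^10 / 3.67×10^14 = 4.25×10^-5 m = 0.0425 mm.

≈ 0.0425 mm/yr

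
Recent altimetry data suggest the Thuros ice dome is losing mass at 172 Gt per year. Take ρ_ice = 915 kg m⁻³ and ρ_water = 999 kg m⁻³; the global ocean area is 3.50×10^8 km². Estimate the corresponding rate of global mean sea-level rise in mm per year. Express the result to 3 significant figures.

ρ_w = 999 kg m⁻³. Annual water volume added = 172 Gt / ρ_w = 1.720×10^14 kg / 999 kg m⁻³ = 1.722×10^11 m³.
Δh per year = 1.722×10^11 / 3.50×10^14 = 4.92×10^-4 m = 0.492 mm.

≈ 0.492 mm/yr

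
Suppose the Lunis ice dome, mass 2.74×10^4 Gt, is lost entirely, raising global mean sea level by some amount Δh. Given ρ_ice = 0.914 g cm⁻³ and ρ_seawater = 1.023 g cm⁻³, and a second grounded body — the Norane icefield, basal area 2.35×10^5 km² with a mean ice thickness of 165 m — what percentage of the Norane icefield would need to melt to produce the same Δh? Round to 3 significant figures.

Equal sea-level rise means equal mass of meltwater, i.e. equal mass of ice lost.
Ice mass of Lunis: 2.740×10^16 kg; ice mass of Norane: 3.544×10^16 kg.
Fraction required = 2.740×10^16 / 3.544×10^16 = 0.773 → 77.3 %.

≈ 77.3 %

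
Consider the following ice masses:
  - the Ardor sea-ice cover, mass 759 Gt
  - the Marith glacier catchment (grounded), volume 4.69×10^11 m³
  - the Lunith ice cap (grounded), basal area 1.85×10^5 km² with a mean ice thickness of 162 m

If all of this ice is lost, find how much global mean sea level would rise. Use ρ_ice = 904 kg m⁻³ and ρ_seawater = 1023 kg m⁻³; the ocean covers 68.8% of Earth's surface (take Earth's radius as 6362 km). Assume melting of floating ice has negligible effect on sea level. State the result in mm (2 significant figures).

≈ 77 mm

The Ardor sea-ice cover is floating and already displaces its own weight of water, so its melt adds essentially nothing to sea level.
Marith: 4.69×10^11 m³ × (904/1023) = 4.144×10^11 m³ of water.
Lunith: ice volume = 1.85×10^5 km² × 162 m = 2.997×10^4 km³; 2.997×10^4 × (904/1023) = 2.648×10^4 km³ of water.
Total added water ≈ 2.690×10^13 m³ over 3.50×10^14 m² → Δh = 0.0769 m = 77 mm.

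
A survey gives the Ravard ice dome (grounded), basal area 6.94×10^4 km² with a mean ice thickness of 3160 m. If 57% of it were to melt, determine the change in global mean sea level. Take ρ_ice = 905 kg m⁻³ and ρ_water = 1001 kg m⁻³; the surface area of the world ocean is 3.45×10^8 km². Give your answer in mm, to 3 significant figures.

Ravard: ice volume = 6.94×10^4 km² × 3160 m = 2.193×10^5 km³; 0.57 × 2.193×10^5 × (905/1001) = 1.130×10^5 km³ of water.
Spread over 3.45×10^14 m² of ocean, Δh = 1.130×10^14 / 3.45×10^14 = 0.328 m = 328 mm.

≈ 328 mm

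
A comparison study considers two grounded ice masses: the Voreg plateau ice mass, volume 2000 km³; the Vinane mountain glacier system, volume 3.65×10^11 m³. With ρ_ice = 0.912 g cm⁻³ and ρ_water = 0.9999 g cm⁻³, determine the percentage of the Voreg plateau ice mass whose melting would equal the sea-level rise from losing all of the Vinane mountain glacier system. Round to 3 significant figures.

≈ 18.2 %

Equal sea-level rise means equal mass of meltwater, i.e. equal mass of ice lost.
Ice mass of Vinane: 3.329×10^14 kg; ice mass of Voreg: 1.824×10^15 kg.
Fraction required = 3.329×10^14 / 1.824×10^15 = 0.182 → 18.2 %.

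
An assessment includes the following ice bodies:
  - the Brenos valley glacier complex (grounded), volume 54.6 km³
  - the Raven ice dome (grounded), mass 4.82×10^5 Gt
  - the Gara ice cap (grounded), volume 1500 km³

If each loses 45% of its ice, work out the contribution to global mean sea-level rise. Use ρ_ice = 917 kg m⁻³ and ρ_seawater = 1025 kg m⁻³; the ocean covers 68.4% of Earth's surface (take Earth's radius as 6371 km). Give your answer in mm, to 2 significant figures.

Brenos: 0.45 × 54.6 km³ × (917/1025) = 21.98 km³ of water.
Raven: 0.45 × 4.82×10^5 Gt = 2.169×10^17 kg; dividing by ρ_w = 1025 kg m⁻³ gives 2.116×10^14 m³ of water.
Gara: 0.45 × 1500 km³ × (917/1025) = 603.9 km³ of water.
Total added water ≈ 2.122×10^14 m³ over 3.49×10^14 m² → Δh = 0.608 m = 610 mm.

≈ 610 mm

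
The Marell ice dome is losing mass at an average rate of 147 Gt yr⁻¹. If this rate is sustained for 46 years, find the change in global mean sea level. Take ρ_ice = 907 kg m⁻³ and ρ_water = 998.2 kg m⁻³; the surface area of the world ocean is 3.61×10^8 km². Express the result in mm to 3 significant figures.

Total mass lost = 147 Gt/yr × 46 yr = 6762 Gt = 6.762×10^15 kg.
ρ_w = 998.2 kg m⁻³, so water volume = 6.762×10^15 / 998.2 = 6.774×10^12 m³.
Δh = 6.774×10^12 / 3.61×10^14 = 0.0188 m = 18.8 mm.

≈ 18.8 mm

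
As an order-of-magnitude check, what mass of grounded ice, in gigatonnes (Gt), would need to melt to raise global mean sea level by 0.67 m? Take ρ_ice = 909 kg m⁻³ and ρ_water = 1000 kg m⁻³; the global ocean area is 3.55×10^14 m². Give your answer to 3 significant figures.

≈ 2.38×10^5 Gt

Required water volume = Δh × A = 0.67 m × 3.55×10^14 m² = 2.378×10^14 m³.
ρ_w = 1000 kg m⁻³, so the mass of water = 2.378×10^14 m³ × 1000 kg m⁻³ = 2.378×10^17 kg = 2.38×10^5 Gt (and the same mass of ice, by conservation).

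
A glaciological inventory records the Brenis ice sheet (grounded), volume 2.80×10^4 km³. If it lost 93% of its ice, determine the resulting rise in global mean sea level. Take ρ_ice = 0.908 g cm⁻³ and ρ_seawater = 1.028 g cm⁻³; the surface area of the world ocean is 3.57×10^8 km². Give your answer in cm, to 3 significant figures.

Brenis: 0.93 × 2.80×10^4 km³ × (908/1028) = 2.300×10^4 km³ of water.
Spread over 3.57×10^14 m² of ocean, Δh = 2.300×10^13 / 3.57×10^14 = 0.0644 m = 6.44 cm.

≈ 6.44 cm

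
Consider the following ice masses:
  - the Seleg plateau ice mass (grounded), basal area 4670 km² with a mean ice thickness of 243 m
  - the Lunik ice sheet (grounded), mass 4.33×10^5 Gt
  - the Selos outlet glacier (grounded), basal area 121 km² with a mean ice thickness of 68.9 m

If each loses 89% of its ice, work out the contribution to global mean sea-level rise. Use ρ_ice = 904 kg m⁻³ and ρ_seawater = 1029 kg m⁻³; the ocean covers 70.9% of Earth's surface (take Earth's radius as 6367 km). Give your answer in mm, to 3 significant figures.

≈ 1040 mm

Seleg: ice volume = 4670 km² × 243 m = 1135 km³; 0.89 × 1135 × (904/1029) = 887.3 km³ of water.
Lunik: 0.89 × 4.33×10^5 Gt = 3.854×10^17 kg; dividing by ρ_w = 1029 kg m⁻³ gives 3.745×10^14 m³ of water.
Selos: ice volume = 121 km² × 68.9 m = 8.337 km³; 0.89 × 8.337 × (904/1029) = 6.518 km³ of water.
Total added water ≈ 3.754×10^14 m³ over 3.61×10^14 m² → Δh = 1.04 m = 1040 mm.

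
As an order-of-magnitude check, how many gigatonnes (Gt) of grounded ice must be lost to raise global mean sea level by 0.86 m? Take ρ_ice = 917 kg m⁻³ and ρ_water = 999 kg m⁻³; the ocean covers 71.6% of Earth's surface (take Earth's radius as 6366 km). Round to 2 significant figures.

Required water volume = Δh × A = 0.86 m × 3.65×10^14 m² = 3.136×10^14 m³.
ρ_w = 999 kg m⁻³, so the mass of water = 3.136×10^14 m³ × 999 kg m⁻³ = 3.133×10^17 kg = 3.1×10^5 Gt (and the same mass of ice, by conservation).

≈ 3.1×10^5 Gt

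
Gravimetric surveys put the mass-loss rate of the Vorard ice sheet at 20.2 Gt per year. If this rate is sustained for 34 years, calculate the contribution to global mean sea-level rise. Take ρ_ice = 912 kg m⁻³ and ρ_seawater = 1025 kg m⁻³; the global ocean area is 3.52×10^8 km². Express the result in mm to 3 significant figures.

Total mass lost = 20.2 Gt/yr × 34 yr = 686.8 Gt = 6.868×10^14 kg.
ρ_w = 1025 kg m⁻³, so water volume = 6.868×10^14 / 1025 = 6.700×10^11 m³.
Δh = 6.700×10^11 / 3.52×10^14 = 1.90×10^-3 m = 1.90 mm.

≈ 1.90 mm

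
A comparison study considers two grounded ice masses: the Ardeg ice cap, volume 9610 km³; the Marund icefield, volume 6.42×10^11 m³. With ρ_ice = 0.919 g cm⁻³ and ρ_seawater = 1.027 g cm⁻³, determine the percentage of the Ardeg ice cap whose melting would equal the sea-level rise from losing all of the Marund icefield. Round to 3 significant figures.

Equal sea-level rise means equal mass of meltwater, i.e. equal mass of ice lost.
Ice mass of Marund: 5.900×10^14 kg; ice mass of Ardeg: 8.832×10^15 kg.
Fraction required = 5.900×10^14 / 8.832×10^15 = 0.0668 → 6.68 %.

≈ 6.68 %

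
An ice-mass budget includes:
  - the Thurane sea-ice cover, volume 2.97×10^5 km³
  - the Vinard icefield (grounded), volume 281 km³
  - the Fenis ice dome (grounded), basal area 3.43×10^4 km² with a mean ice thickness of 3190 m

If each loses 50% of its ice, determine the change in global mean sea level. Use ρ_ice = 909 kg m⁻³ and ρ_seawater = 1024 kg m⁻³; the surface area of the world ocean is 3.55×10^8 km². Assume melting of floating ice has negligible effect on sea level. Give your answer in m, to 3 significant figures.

The Thurane sea-ice cover is floating and already displaces its own weight of water, so its melt adds essentially nothing to sea level.
Vinard: 0.5 × 281 km³ × (909/1024) = 124.7 km³ of water.
Fenis: ice volume = 3.43×10^4 km² × 3190 m = 1.094×10^5 km³; 0.5 × 1.094×10^5 × (909/1024) = 4.856×10^4 km³ of water.
Total added water ≈ 4.869×10^13 m³ over 3.55×10^14 m² → Δh = 0.137 m.

≈ 0.137 m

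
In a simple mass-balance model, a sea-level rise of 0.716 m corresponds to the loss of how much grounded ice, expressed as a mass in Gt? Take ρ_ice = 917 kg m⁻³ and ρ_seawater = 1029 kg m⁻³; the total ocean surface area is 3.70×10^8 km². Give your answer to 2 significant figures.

Required water volume = Δh × A = 0.716 m × 3.70×10^14 m² = 2.649×10^14 m³.
ρ_w = 1029 kg m⁻³, so the mass of water = 2.649×10^14 m³ × 1029 kg m⁻³ = 2.726×10^17 kg = 2.7×10^5 Gt (and the same mass of ice, by conservation).

≈ 2.7×10^5 Gt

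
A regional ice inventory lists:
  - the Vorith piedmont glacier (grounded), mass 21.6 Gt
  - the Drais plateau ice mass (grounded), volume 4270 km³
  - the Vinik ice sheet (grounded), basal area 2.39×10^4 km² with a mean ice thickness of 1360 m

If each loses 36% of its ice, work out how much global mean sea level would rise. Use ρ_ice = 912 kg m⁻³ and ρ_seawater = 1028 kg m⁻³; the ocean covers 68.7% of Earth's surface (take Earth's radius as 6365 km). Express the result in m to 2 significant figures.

≈ 0.034 m

Vorith: 0.36 × 21.6 Gt = 7.776×10^12 kg; dividing by ρ_w = 1028 kg m⁻³ gives 7.564×10^9 m³ of water.
Drais: 0.36 × 4270 km³ × (912/1028) = 1364 km³ of water.
Vinik: ice volume = 2.39×10^4 km² × 1360 m = 3.250×10^4 km³; 0.36 × 3.250×10^4 × (912/1028) = 1.038×10^4 km³ of water.
Total added water ≈ 1.175×10^13 m³ over 3.50×10^14 m² → Δh = 0.0336 m.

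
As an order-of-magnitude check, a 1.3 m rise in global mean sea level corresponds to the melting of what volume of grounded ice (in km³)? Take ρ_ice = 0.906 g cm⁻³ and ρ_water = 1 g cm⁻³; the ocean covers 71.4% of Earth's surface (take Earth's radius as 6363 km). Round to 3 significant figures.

Required water volume = Δh × A = 1.3 m × 3.63×10^14 m² = 4.723×10^14 m³ = 4.723×10^5 km³.
Ice volume = water volume × ρ_w/ρ_ice = 4.723×10^5 × 1000/906 = 5.21×10^5 km³.

≈ 5.21×10^5 km³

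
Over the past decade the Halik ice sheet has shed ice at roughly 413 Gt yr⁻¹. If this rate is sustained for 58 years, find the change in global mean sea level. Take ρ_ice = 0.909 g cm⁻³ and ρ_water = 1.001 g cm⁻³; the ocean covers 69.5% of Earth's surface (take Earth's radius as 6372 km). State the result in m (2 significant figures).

≈ 0.067 m

Total mass lost = 413 Gt/yr × 58 yr = 2.395×10^4 Gt = 2.395×10^16 kg.
ρ_w = 1.001 g cm⁻³ = 1001 kg m⁻³, so water volume = 2.395×10^16 / 1001 = 2.393×10^13 m³.
Δh = 2.393×10^13 / 3.55×10^14 = 0.0675 m.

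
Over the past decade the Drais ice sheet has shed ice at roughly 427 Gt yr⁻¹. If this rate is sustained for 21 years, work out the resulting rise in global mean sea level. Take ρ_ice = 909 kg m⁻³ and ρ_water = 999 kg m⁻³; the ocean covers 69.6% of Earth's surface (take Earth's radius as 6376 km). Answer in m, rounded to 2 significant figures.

Total mass lost = 427 Gt/yr × 21 yr = 8967 Gt = 8.967×10^15 kg.
ρ_w = 999 kg m⁻³, so water volume = 8.967×10^15 / 999 = 8.976×10^12 m³.
Δh = 8.976×10^12 / 3.56×10^14 = 0.0252 m.

≈ 0.025 m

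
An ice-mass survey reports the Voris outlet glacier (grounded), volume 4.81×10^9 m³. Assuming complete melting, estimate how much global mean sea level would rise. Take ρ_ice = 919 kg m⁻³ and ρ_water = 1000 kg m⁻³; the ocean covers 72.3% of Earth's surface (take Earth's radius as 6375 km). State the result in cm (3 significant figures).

Voris: 4.81×10^9 m³ × (919/1000) = 4.420×10^9 m³ of water.
Spread over 3.69×10^14 m² of ocean, Δh = 4.420×10^9 / 3.69×10^14 = 1.20×10^-5 m = 1.20×10^-3 cm.

≈ 1.20×10^-3 cm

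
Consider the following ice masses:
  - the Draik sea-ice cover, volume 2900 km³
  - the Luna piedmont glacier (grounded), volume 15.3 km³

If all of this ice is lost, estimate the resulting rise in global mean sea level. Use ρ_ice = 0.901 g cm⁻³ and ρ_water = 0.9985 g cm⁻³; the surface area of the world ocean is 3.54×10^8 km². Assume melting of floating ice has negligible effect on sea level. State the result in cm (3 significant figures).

≈ 3.90×10^-3 cm

The Draik sea-ice cover is floating and already displaces its own weight of water, so its melt adds essentially nothing to sea level.
Luna: 15.3 km³ × (901/998.5) = 13.81 km³ of water.
Total added water ≈ 1.381×10^10 m³ over 3.54×10^14 m² → Δh = 3.90×10^-5 m = 3.90×10^-3 cm.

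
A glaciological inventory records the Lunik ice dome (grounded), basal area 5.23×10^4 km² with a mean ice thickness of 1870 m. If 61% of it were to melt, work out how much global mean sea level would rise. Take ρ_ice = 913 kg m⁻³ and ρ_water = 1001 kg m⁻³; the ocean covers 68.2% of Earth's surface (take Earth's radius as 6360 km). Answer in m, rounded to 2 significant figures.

≈ 0.16 m

Lunik: ice volume = 5.23×10^4 km² × 1870 m = 9.780×10^4 km³; 0.61 × 9.780×10^4 × (913/1001) = 5.441×10^4 km³ of water.
Spread over 3.47×10^14 m² of ocean, Δh = 5.441×10^13 / 3.47×10^14 = 0.157 m.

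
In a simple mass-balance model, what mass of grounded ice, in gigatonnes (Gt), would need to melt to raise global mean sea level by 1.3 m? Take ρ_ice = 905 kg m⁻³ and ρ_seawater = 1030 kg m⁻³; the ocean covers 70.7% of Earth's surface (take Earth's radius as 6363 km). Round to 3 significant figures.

Required water volume = Δh × A = 1.3 m × 3.60×10^14 m² = 4.676×10^14 m³.
ρ_w = 1030 kg m⁻³, so the mass of water = 4.676×10^14 m³ × 1030 kg m⁻³ = 4.817×10^17 kg = 4.82×10^5 Gt (and the same mass of ice, by conservation).

≈ 4.82×10^5 Gt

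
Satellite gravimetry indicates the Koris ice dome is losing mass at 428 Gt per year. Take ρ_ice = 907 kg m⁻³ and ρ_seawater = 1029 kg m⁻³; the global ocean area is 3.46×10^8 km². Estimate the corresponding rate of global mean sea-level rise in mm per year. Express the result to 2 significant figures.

≈ 1.2 mm/yr

ρ_w = 1029 kg m⁻³. Annual water volume added = 428 Gt / ρ_w = 4.280×10^14 kg / 1029 kg m⁻³ = 4.159×10^11 m³.
Δh per year = 4.159×10^11 / 3.46×10^14 = 1.20×10^-3 m = 1.2 mm.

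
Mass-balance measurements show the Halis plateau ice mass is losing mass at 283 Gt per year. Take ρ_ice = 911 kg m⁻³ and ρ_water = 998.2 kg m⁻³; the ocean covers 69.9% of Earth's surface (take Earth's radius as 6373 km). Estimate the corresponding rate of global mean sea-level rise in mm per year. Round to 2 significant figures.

≈ 0.79 mm/yr

ρ_w = 998.2 kg m⁻³. Annual water volume added = 283 Gt / ρ_w = 2.830×10^14 kg / 998.2 kg m⁻³ = 2.835×10^11 m³.
Δh per year = 2.835×10^11 / 3.57×10^14 = 7.95×10^-4 m = 0.79 mm.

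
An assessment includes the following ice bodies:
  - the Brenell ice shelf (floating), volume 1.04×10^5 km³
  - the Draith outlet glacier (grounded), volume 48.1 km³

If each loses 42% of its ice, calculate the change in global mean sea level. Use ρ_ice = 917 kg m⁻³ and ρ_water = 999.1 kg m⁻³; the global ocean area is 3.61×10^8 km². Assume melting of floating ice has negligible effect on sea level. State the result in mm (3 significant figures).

The Brenell ice shelf is floating and already displaces its own weight of water, so its melt adds essentially nothing to sea level.
Draith: 0.42 × 48.1 km³ × (917/999.1) = 18.54 km³ of water.
Total added water ≈ 1.854×10^10 m³ over 3.61×10^14 m² → Δh = 5.14×10^-5 m = 0.0514 mm.

≈ 0.0514 mm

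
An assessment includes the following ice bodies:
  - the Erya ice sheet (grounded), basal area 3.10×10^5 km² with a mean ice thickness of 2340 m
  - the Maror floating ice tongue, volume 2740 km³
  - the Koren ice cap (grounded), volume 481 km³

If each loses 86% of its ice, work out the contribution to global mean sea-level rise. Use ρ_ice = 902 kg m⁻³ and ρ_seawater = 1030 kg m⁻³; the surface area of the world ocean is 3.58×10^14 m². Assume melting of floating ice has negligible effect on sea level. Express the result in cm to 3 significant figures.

Erya: ice volume = 3.10×10^5 km² × 2340 m = 7.254×10^5 km³; 0.86 × 7.254×10^5 × (902/1030) = 5.463×10^5 km³ of water.
The Maror floating ice tongue is floating and already displaces its own weight of water, so its melt adds essentially nothing to sea level.
Koren: 0.86 × 481 km³ × (902/1030) = 362.3 km³ of water.
Total added water ≈ 5.467×10^14 m³ over 3.58×10^14 m² → Δh = 1.53 m = 153 cm.

≈ 153 cm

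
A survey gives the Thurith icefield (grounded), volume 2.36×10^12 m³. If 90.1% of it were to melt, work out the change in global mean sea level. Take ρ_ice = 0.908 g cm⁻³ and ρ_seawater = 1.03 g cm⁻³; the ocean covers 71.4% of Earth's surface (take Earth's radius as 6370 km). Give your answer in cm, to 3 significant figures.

≈ 0.515 cm

Thurith: 0.901 × 2.36×10^12 m³ × (908/1030) = 1.874×10^12 m³ of water.
Spread over 3.64×10^14 m² of ocean, Δh = 1.874×10^12 / 3.64×10^14 = 5.15×10^-3 m = 0.515 cm.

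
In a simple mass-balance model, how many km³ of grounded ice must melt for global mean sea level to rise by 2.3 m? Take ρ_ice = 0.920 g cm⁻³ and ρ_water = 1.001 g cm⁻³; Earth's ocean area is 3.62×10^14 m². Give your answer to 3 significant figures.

Required water volume = Δh × A = 2.3 m × 3.62×10^14 m² = 8.326×10^14 m³ = 8.326×10^5 km³.
Ice volume = water volume × ρ_w/ρ_ice = 8.326×10^5 × 1001/920 = 9.06×10^5 km³.

≈ 9.06×10^5 km³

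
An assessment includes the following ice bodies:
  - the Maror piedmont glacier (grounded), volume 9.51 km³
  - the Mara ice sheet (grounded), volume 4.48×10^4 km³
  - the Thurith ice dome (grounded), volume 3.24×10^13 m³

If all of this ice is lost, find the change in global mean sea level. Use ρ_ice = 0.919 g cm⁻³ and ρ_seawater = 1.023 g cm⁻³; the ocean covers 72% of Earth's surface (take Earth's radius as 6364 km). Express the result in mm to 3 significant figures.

Maror: 9.51 km³ × (919/1023) = 8.543 km³ of water.
Mara: 4.48×10^4 km³ × (919/1023) = 4.025×10^4 km³ of water.
Thurith: 3.24×10^13 m³ × (919/1023) = 2.911×10^13 m³ of water.
Total added water ≈ 6.936×10^13 m³ over 3.66×10^14 m² → Δh = 0.189 m = 189 mm.

≈ 189 mm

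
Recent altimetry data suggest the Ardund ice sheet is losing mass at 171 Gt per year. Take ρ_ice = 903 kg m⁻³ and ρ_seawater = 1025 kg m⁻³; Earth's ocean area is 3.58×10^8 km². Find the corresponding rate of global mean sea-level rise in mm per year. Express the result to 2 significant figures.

≈ 0.47 mm/yr

ρ_w = 1025 kg m⁻³. Annual water volume added = 171 Gt / ρ_w = 1.710×10^14 kg / 1025 kg m⁻³ = 1.668×10^11 m³.
Δh per year = 1.668×10^11 / 3.58×10^14 = 4.66×10^-4 m = 0.47 mm.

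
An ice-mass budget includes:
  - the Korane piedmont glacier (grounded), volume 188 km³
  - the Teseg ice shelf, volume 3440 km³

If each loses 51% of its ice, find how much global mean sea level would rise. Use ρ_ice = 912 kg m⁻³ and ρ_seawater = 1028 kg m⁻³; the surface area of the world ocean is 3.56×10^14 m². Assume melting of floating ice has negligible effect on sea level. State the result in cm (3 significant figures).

Korane: 0.51 × 188 km³ × (912/1028) = 85.06 km³ of water.
The Teseg ice shelf is floating and already displaces its own weight of water, so its melt adds essentially nothing to sea level.
Total added water ≈ 8.506×10^10 m³ over 3.56×10^14 m² → Δh = 2.39×10^-4 m = 0.0239 cm.

≈ 0.0239 cm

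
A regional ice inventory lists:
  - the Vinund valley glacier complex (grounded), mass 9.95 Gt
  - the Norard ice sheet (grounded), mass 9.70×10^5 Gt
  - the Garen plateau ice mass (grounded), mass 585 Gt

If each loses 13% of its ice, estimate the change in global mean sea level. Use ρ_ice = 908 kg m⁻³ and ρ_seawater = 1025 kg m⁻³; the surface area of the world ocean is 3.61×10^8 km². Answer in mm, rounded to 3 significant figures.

≈ 341 mm

Vinund: 0.13 × 9.95 Gt = 1.293×10^12 kg; dividing by ρ_w = 1025 kg m⁻³ gives 1.262×10^9 m³ of water.
Norard: 0.13 × 9.70×10^5 Gt = 1.261×10^17 kg; dividing by ρ_w = 1025 kg m⁻³ gives 1.230×10^14 m³ of water.
Garen: 0.13 × 585 Gt = 7.605×10^13 kg; dividing by ρ_w = 1025 kg m⁻³ gives 7.420×10^10 m³ of water.
Total added water ≈ 1.231×10^14 m³ over 3.61×10^14 m² → Δh = 0.341 m = 341 mm.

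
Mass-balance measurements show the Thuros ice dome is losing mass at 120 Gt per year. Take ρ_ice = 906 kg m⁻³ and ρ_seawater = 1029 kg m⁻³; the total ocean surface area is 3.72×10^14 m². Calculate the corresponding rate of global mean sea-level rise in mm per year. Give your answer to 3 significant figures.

≈ 0.313 mm/yr

ρ_w = 1029 kg m⁻³. Annual water volume added = 120 Gt / ρ_w = 1.200×10^14 kg / 1029 kg m⁻³ = 1.166×10^11 m³.
Δh per year = 1.166×10^11 / 3.72×10^14 = 3.13×10^-4 m = 0.313 mm.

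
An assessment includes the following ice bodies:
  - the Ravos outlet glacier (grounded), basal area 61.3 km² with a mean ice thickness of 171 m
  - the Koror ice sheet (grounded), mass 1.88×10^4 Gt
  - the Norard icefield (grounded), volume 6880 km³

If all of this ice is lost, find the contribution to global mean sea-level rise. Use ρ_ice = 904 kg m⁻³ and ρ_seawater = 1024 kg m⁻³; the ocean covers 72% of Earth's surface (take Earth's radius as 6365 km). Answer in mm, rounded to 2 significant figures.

Ravos: ice volume = 61.3 km² × 171 m = 10.48 km³; 10.48 × (904/1024) = 9.254 km³ of water.
Koror: 1.88×10^4 Gt = 1.880×10^16 kg; dividing by ρ_w = 1024 kg m⁻³ gives 1.836×10^13 m³ of water.
Norard: 6880 km³ × (904/1024) = 6074 km³ of water.
Total added water ≈ 2.444×10^13 m³ over 3.67×10^14 m² → Δh = 0.0667 m = 67 mm.

≈ 67 mm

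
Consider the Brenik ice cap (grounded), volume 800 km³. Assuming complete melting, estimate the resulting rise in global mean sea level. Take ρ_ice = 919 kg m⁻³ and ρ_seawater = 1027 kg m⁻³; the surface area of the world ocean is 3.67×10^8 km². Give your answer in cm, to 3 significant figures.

≈ 0.195 cm

Brenik: 800 km³ × (919/1027) = 715.9 km³ of water.
Spread over 3.67×10^14 m² of ocean, Δh = 7.159×10^11 / 3.67×10^14 = 1.95×10^-3 m = 0.195 cm.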